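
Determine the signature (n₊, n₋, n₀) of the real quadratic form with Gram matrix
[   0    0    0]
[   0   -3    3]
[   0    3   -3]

Answer: (0, 1, 2)

Derivation:
step 0: pivot -3 → sign −
step 1: row/col 1 already zero → sign 0
step 2: row/col 2 already zero → sign 0
signature = (0, 1, 2)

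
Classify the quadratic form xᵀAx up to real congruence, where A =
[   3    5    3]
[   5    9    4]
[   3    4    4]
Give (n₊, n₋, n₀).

Answer: (2, 1, 0)

Derivation:
step 0: pivot 3 → sign +
step 1: pivot 2/3 → sign +
step 2: pivot -1/2 → sign −
signature = (2, 1, 0)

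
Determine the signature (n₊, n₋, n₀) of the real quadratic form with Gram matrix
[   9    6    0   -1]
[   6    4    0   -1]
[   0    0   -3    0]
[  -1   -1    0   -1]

Answer: (2, 2, 0)

Derivation:
step 0: pivot 9 → sign +
step 1: pivot -3 → sign −
step 2: pivot -10/9 → sign −
step 3: pivot 1/10 → sign +
signature = (2, 2, 0)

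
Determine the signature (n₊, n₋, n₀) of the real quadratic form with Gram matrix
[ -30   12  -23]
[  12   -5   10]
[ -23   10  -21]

Answer: (0, 3, 0)

Derivation:
step 0: pivot -30 → sign −
step 1: pivot -1/5 → sign −
step 2: pivot -1/6 → sign −
signature = (0, 3, 0)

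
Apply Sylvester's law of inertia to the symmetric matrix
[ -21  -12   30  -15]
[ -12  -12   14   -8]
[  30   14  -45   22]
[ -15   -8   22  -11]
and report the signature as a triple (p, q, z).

Answer: (0, 3, 1)

Derivation:
step 0: pivot -21 → sign −
step 1: pivot -36/7 → sign −
step 2: pivot -2/9 → sign −
step 3: row/col 3 already zero → sign 0
signature = (0, 3, 1)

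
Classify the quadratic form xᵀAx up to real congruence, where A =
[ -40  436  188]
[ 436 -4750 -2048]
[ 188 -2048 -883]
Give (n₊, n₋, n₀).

Answer: (1, 1, 1)

Derivation:
step 0: pivot -40 → sign −
step 1: pivot 12/5 → sign +
step 2: row/col 2 already zero → sign 0
signature = (1, 1, 1)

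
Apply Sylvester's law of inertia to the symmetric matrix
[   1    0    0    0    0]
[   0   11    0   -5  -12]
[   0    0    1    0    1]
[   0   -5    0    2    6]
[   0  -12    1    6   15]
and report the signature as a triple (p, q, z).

step 0: pivot 1 → sign +
step 1: pivot 11 → sign +
step 2: pivot 1 → sign +
step 3: pivot -3/11 → sign −
step 4: pivot 2 → sign +
signature = (4, 1, 0)

Answer: (4, 1, 0)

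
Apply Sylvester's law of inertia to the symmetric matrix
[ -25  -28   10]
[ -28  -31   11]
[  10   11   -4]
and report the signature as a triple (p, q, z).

Answer: (1, 2, 0)

Derivation:
step 0: pivot -25 → sign −
step 1: pivot 9/25 → sign +
step 2: pivot -1/9 → sign −
signature = (1, 2, 0)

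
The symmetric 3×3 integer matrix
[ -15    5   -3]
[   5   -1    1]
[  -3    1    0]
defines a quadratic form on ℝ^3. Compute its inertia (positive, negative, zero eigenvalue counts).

Answer: (2, 1, 0)

Derivation:
step 0: pivot -15 → sign −
step 1: pivot 2/3 → sign +
step 2: pivot 3/5 → sign +
signature = (2, 1, 0)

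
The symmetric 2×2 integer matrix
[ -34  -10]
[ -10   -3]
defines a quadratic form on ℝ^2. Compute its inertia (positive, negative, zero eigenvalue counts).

Answer: (0, 2, 0)

Derivation:
step 0: pivot -34 → sign −
step 1: pivot -1/17 → sign −
signature = (0, 2, 0)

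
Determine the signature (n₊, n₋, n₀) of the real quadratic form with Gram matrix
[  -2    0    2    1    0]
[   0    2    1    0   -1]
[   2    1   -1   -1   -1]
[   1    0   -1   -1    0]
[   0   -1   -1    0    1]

Answer: (2, 2, 1)

Derivation:
step 0: pivot -2 → sign −
step 1: pivot 2 → sign +
step 2: pivot 1/2 → sign +
step 3: pivot -1/2 → sign −
step 4: row/col 4 already zero → sign 0
signature = (2, 2, 1)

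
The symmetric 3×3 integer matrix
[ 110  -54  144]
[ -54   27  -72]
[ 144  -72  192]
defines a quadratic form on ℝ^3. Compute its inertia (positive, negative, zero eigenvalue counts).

Answer: (2, 0, 1)

Derivation:
step 0: pivot 110 → sign +
step 1: pivot 27/55 → sign +
step 2: row/col 2 already zero → sign 0
signature = (2, 0, 1)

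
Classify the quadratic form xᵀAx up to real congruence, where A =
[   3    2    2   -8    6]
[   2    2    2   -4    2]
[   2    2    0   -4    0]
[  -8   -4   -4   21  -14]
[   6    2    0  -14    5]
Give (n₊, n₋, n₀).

step 0: pivot 3 → sign +
step 1: pivot 2/3 → sign +
step 2: pivot -2 → sign −
step 3: pivot -3 → sign −
step 4: pivot 1 → sign +
signature = (3, 2, 0)

Answer: (3, 2, 0)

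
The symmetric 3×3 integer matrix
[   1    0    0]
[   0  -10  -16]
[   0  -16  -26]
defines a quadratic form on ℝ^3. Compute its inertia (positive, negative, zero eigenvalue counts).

step 0: pivot 1 → sign +
step 1: pivot -10 → sign −
step 2: pivot -2/5 → sign −
signature = (1, 2, 0)

Answer: (1, 2, 0)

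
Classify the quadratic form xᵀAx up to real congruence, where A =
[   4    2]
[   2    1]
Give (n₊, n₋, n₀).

step 0: pivot 4 → sign +
step 1: row/col 1 already zero → sign 0
signature = (1, 0, 1)

Answer: (1, 0, 1)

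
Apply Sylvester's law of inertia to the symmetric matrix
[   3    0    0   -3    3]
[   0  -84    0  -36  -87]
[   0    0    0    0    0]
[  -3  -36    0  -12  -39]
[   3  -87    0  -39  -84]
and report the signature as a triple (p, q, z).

step 0: pivot 3 → sign +
step 1: pivot -84 → sign −
step 2: pivot 3/7 → sign +
step 3: pivot -3/4 → sign −
step 4: row/col 4 already zero → sign 0
signature = (2, 2, 1)

Answer: (2, 2, 1)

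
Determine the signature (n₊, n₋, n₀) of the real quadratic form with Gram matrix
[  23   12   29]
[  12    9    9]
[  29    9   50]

Answer: (2, 1, 0)

Derivation:
step 0: pivot 23 → sign +
step 1: pivot 63/23 → sign +
step 2: pivot -2/7 → sign −
signature = (2, 1, 0)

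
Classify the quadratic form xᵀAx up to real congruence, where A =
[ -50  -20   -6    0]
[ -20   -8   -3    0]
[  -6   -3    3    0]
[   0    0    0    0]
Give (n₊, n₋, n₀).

step 0: pivot -50 → sign −
step 1: pivot 93/25 → sign +
step 2: pivot -3/31 → sign −
step 3: row/col 3 already zero → sign 0
signature = (1, 2, 1)

Answer: (1, 2, 1)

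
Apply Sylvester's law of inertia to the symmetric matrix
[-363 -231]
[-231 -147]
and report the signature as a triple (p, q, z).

Answer: (0, 1, 1)

Derivation:
step 0: pivot -363 → sign −
step 1: row/col 1 already zero → sign 0
signature = (0, 1, 1)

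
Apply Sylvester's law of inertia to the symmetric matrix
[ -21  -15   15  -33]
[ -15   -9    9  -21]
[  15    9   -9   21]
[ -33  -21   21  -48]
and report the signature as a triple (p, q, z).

Answer: (1, 1, 2)

Derivation:
step 0: pivot -21 → sign −
step 1: pivot 12/7 → sign +
step 2: row/col 2 already zero → sign 0
step 3: row/col 3 already zero → sign 0
signature = (1, 1, 2)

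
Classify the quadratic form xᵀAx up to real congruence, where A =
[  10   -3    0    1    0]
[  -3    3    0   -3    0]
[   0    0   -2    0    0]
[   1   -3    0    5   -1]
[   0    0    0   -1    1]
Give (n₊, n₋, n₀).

Answer: (4, 1, 0)

Derivation:
step 0: pivot 10 → sign +
step 1: pivot 21/10 → sign +
step 2: pivot -2 → sign −
step 3: pivot 10/7 → sign +
step 4: pivot 3/10 → sign +
signature = (4, 1, 0)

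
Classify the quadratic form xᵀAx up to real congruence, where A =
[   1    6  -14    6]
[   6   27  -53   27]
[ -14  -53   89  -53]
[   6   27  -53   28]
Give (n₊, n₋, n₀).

step 0: pivot 1 → sign +
step 1: pivot -9 → sign −
step 2: pivot -2/9 → sign −
step 3: pivot 1 → sign +
signature = (2, 2, 0)

Answer: (2, 2, 0)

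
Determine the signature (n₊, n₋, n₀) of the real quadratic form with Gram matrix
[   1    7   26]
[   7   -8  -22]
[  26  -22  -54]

Answer: (2, 1, 0)

Derivation:
step 0: pivot 1 → sign +
step 1: pivot -57 → sign −
step 2: pivot 2/19 → sign +
signature = (2, 1, 0)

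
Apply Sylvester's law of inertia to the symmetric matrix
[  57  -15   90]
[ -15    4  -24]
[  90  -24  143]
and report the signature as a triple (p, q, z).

step 0: pivot 57 → sign +
step 1: pivot 1/19 → sign +
step 2: pivot -1 → sign −
signature = (2, 1, 0)

Answer: (2, 1, 0)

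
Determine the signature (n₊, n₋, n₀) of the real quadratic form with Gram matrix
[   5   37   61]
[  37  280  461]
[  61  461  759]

Answer: (2, 1, 0)

Derivation:
step 0: pivot 5 → sign +
step 1: pivot 31/5 → sign +
step 2: pivot -2/31 → sign −
signature = (2, 1, 0)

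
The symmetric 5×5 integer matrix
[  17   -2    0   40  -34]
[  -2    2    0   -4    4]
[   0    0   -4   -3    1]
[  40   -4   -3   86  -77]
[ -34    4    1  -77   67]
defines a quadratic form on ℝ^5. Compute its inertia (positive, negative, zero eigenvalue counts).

step 0: pivot 17 → sign +
step 1: pivot 30/17 → sign +
step 2: pivot -4 → sign −
step 3: pivot -123/20 → sign −
step 4: pivot 3/41 → sign +
signature = (3, 2, 0)

Answer: (3, 2, 0)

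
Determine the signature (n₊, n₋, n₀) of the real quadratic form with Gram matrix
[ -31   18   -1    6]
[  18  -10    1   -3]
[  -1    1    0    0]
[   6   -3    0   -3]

step 0: pivot -31 → sign −
step 1: pivot 14/31 → sign +
step 2: pivot -5/14 → sign −
step 3: pivot -6/5 → sign −
signature = (1, 3, 0)

Answer: (1, 3, 0)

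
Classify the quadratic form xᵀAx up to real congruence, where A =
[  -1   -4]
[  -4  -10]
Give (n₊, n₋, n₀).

step 0: pivot -1 → sign −
step 1: pivot 6 → sign +
signature = (1, 1, 0)

Answer: (1, 1, 0)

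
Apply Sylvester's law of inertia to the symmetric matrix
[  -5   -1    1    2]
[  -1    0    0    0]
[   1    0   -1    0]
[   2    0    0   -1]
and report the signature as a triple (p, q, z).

step 0: pivot -5 → sign −
step 1: pivot 1/5 → sign +
step 2: pivot -1 → sign −
step 3: pivot -1 → sign −
signature = (1, 3, 0)

Answer: (1, 3, 0)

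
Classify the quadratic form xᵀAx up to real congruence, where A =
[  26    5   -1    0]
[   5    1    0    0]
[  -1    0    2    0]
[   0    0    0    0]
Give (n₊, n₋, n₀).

Answer: (3, 0, 1)

Derivation:
step 0: pivot 26 → sign +
step 1: pivot 1/26 → sign +
step 2: pivot 1 → sign +
step 3: row/col 3 already zero → sign 0
signature = (3, 0, 1)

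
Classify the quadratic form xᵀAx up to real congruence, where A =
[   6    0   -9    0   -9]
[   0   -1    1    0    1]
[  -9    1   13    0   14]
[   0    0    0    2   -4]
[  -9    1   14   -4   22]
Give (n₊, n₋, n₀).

Answer: (3, 2, 0)

Derivation:
step 0: pivot 6 → sign +
step 1: pivot -1 → sign −
step 2: pivot 1/2 → sign +
step 3: pivot 2 → sign +
step 4: pivot -3 → sign −
signature = (3, 2, 0)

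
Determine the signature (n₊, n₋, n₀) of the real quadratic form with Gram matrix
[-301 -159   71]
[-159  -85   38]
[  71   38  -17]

step 0: pivot -301 → sign −
step 1: pivot -304/301 → sign −
step 2: pivot -3/304 → sign −
signature = (0, 3, 0)

Answer: (0, 3, 0)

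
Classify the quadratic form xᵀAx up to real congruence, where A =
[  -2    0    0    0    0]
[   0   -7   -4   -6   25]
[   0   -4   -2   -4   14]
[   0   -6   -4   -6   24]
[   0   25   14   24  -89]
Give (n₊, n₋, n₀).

Answer: (2, 3, 0)

Derivation:
step 0: pivot -2 → sign −
step 1: pivot -7 → sign −
step 2: pivot 2/7 → sign +
step 3: pivot -2 → sign −
step 4: pivot 2 → sign +
signature = (2, 3, 0)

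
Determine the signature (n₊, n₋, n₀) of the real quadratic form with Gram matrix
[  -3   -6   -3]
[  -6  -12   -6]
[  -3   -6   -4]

step 0: pivot -3 → sign −
step 1: pivot -1 → sign −
step 2: row/col 2 already zero → sign 0
signature = (0, 2, 1)

Answer: (0, 2, 1)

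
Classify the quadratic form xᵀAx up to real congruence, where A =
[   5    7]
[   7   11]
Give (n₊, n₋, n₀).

step 0: pivot 5 → sign +
step 1: pivot 6/5 → sign +
signature = (2, 0, 0)

Answer: (2, 0, 0)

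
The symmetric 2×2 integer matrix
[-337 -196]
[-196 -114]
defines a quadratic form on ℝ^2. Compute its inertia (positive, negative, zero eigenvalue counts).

step 0: pivot -337 → sign −
step 1: pivot -2/337 → sign −
signature = (0, 2, 0)

Answer: (0, 2, 0)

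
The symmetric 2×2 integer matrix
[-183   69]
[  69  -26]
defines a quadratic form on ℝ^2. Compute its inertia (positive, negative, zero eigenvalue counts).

step 0: pivot -183 → sign −
step 1: pivot 1/61 → sign +
signature = (1, 1, 0)

Answer: (1, 1, 0)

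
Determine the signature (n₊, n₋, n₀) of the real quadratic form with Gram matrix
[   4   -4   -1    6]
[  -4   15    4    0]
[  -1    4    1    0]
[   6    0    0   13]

step 0: pivot 4 → sign +
step 1: pivot 11 → sign +
step 2: pivot -3/44 → sign −
step 3: pivot 1 → sign +
signature = (3, 1, 0)

Answer: (3, 1, 0)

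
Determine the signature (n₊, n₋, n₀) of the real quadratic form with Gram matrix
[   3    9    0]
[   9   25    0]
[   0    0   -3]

step 0: pivot 3 → sign +
step 1: pivot -2 → sign −
step 2: pivot -3 → sign −
signature = (1, 2, 0)

Answer: (1, 2, 0)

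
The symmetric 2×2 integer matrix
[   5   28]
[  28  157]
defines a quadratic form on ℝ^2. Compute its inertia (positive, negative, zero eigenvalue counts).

Answer: (2, 0, 0)

Derivation:
step 0: pivot 5 → sign +
step 1: pivot 1/5 → sign +
signature = (2, 0, 0)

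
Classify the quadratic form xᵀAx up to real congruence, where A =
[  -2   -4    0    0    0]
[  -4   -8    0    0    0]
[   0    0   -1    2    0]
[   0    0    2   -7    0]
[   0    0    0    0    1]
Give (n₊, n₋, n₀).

step 0: pivot -2 → sign −
step 1: pivot -1 → sign −
step 2: pivot -3 → sign −
step 3: pivot 1 → sign +
step 4: row/col 4 already zero → sign 0
signature = (1, 3, 1)

Answer: (1, 3, 1)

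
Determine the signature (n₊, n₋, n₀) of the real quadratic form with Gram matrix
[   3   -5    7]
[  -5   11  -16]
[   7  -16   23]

step 0: pivot 3 → sign +
step 1: pivot 8/3 → sign +
step 2: pivot -3/8 → sign −
signature = (2, 1, 0)

Answer: (2, 1, 0)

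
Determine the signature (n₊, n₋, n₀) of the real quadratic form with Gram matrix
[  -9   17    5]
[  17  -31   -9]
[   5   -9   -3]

Answer: (1, 2, 0)

Derivation:
step 0: pivot -9 → sign −
step 1: pivot 10/9 → sign +
step 2: pivot -2/5 → sign −
signature = (1, 2, 0)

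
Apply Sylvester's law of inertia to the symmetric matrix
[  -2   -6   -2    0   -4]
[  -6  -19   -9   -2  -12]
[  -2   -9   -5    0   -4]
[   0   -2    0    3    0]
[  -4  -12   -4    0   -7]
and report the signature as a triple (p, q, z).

Answer: (3, 2, 0)

Derivation:
step 0: pivot -2 → sign −
step 1: pivot -1 → sign −
step 2: pivot 6 → sign +
step 3: pivot 1 → sign +
step 4: pivot 1 → sign +
signature = (3, 2, 0)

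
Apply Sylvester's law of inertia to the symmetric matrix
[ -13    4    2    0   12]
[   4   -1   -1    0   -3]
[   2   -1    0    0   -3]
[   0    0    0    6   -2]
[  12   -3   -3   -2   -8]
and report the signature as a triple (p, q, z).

step 0: pivot -13 → sign −
step 1: pivot 3/13 → sign +
step 2: pivot -1/3 → sign −
step 3: pivot 6 → sign +
step 4: pivot 1/3 → sign +
signature = (3, 2, 0)

Answer: (3, 2, 0)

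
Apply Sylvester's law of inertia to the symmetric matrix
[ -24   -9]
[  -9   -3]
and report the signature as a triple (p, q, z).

step 0: pivot -24 → sign −
step 1: pivot 3/8 → sign +
signature = (1, 1, 0)

Answer: (1, 1, 0)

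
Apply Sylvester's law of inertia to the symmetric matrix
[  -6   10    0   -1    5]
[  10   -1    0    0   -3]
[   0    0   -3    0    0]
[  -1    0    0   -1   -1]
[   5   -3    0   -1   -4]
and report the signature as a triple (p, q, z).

step 0: pivot -6 → sign −
step 1: pivot 47/3 → sign +
step 2: pivot -3 → sign −
step 3: pivot -95/94 → sign −
step 4: pivot -6/95 → sign −
signature = (1, 4, 0)

Answer: (1, 4, 0)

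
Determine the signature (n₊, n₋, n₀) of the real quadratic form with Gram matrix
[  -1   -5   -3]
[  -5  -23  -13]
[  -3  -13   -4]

step 0: pivot -1 → sign −
step 1: pivot 2 → sign +
step 2: pivot 3 → sign +
signature = (2, 1, 0)

Answer: (2, 1, 0)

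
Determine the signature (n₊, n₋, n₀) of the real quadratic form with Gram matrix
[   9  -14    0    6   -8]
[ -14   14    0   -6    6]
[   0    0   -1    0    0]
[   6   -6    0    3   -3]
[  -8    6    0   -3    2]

Answer: (2, 3, 0)

Derivation:
step 0: pivot 9 → sign +
step 1: pivot -70/9 → sign −
step 2: pivot -1 → sign −
step 3: pivot 3/7 → sign +
step 4: pivot -1/5 → sign −
signature = (2, 3, 0)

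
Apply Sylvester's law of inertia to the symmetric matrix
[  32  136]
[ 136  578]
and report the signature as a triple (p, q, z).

step 0: pivot 32 → sign +
step 1: row/col 1 already zero → sign 0
signature = (1, 0, 1)

Answer: (1, 0, 1)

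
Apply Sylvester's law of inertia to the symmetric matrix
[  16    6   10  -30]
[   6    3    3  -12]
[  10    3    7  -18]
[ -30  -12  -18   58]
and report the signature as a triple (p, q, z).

Answer: (3, 0, 1)

Derivation:
step 0: pivot 16 → sign +
step 1: pivot 3/4 → sign +
step 2: pivot 1 → sign +
step 3: row/col 3 already zero → sign 0
signature = (3, 0, 1)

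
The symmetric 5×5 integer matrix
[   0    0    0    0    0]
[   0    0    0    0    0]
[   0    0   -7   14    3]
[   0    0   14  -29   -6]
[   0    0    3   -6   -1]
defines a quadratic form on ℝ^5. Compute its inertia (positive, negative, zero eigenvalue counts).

step 0: pivot -7 → sign −
step 1: pivot -1 → sign −
step 2: pivot 2/7 → sign +
step 3: row/col 3 already zero → sign 0
step 4: row/col 4 already zero → sign 0
signature = (1, 2, 2)

Answer: (1, 2, 2)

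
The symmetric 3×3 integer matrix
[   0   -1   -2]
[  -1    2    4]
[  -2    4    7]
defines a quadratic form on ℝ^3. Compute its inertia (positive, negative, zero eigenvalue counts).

step 0: pivot 2 → sign +
step 1: pivot -1/2 → sign −
step 2: pivot -1 → sign −
signature = (1, 2, 0)

Answer: (1, 2, 0)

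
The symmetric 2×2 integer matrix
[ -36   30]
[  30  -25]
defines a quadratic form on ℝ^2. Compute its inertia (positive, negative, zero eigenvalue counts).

step 0: pivot -36 → sign −
step 1: row/col 1 already zero → sign 0
signature = (0, 1, 1)

Answer: (0, 1, 1)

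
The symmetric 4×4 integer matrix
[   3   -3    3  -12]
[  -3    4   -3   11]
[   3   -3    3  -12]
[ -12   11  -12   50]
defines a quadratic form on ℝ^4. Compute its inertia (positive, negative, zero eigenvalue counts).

Answer: (3, 0, 1)

Derivation:
step 0: pivot 3 → sign +
step 1: pivot 1 → sign +
step 2: pivot 1 → sign +
step 3: row/col 3 already zero → sign 0
signature = (3, 0, 1)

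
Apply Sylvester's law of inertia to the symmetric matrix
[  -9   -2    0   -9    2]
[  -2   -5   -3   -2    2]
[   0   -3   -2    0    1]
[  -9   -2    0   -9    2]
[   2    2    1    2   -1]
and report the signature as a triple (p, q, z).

Answer: (0, 3, 2)

Derivation:
step 0: pivot -9 → sign −
step 1: pivot -41/9 → sign −
step 2: pivot -1/41 → sign −
step 3: row/col 3 already zero → sign 0
step 4: row/col 4 already zero → sign 0
signature = (0, 3, 2)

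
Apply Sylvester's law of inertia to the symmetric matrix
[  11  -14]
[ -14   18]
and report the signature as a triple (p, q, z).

step 0: pivot 11 → sign +
step 1: pivot 2/11 → sign +
signature = (2, 0, 0)

Answer: (2, 0, 0)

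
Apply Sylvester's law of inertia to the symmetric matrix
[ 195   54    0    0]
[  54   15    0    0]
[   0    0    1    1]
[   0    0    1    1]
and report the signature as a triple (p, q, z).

step 0: pivot 195 → sign +
step 1: pivot 3/65 → sign +
step 2: pivot 1 → sign +
step 3: row/col 3 already zero → sign 0
signature = (3, 0, 1)

Answer: (3, 0, 1)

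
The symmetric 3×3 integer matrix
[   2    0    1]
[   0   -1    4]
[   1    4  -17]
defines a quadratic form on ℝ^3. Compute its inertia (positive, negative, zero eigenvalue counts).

step 0: pivot 2 → sign +
step 1: pivot -1 → sign −
step 2: pivot -3/2 → sign −
signature = (1, 2, 0)

Answer: (1, 2, 0)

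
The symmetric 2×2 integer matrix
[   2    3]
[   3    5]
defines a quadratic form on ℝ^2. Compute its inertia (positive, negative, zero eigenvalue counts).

Answer: (2, 0, 0)

Derivation:
step 0: pivot 2 → sign +
step 1: pivot 1/2 → sign +
signature = (2, 0, 0)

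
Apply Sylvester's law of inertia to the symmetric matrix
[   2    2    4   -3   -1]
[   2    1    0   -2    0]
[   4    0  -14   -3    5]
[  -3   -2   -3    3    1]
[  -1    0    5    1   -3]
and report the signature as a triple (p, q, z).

Answer: (1, 4, 0)

Derivation:
step 0: pivot 2 → sign +
step 1: pivot -1 → sign −
step 2: pivot -6 → sign −
step 3: pivot -1/3 → sign −
step 4: pivot -1 → sign −
signature = (1, 4, 0)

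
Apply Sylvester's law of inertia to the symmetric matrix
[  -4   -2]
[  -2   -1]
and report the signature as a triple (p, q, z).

Answer: (0, 1, 1)

Derivation:
step 0: pivot -4 → sign −
step 1: row/col 1 already zero → sign 0
signature = (0, 1, 1)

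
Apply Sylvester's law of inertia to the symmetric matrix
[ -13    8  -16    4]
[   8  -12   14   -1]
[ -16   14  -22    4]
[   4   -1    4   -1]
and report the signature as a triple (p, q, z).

Answer: (2, 2, 0)

Derivation:
step 0: pivot -13 → sign −
step 1: pivot -92/13 → sign −
step 2: pivot 3/23 → sign +
step 3: pivot 1/2 → sign +
signature = (2, 2, 0)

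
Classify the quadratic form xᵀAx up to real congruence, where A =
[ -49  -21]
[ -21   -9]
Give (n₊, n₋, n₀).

step 0: pivot -49 → sign −
step 1: row/col 1 already zero → sign 0
signature = (0, 1, 1)

Answer: (0, 1, 1)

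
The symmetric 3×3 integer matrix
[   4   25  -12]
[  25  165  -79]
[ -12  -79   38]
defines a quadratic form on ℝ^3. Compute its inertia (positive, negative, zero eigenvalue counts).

Answer: (3, 0, 0)

Derivation:
step 0: pivot 4 → sign +
step 1: pivot 35/4 → sign +
step 2: pivot 6/35 → sign +
signature = (3, 0, 0)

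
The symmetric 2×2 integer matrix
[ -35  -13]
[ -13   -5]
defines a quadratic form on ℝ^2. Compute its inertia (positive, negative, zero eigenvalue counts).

Answer: (0, 2, 0)

Derivation:
step 0: pivot -35 → sign −
step 1: pivot -6/35 → sign −
signature = (0, 2, 0)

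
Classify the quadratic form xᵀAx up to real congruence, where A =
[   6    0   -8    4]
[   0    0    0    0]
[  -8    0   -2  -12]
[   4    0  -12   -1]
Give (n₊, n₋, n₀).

Answer: (1, 2, 1)

Derivation:
step 0: pivot 6 → sign +
step 1: pivot -38/3 → sign −
step 2: pivot -3/19 → sign −
step 3: row/col 3 already zero → sign 0
signature = (1, 2, 1)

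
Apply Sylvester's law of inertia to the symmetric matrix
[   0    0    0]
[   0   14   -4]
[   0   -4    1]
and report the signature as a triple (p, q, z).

step 0: pivot 14 → sign +
step 1: pivot -1/7 → sign −
step 2: row/col 2 already zero → sign 0
signature = (1, 1, 1)

Answer: (1, 1, 1)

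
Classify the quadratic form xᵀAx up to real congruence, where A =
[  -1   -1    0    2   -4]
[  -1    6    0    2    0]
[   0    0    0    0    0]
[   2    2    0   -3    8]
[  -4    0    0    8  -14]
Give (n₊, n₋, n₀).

step 0: pivot -1 → sign −
step 1: pivot 7 → sign +
step 2: pivot 1 → sign +
step 3: pivot -2/7 → sign −
step 4: row/col 4 already zero → sign 0
signature = (2, 2, 1)

Answer: (2, 2, 1)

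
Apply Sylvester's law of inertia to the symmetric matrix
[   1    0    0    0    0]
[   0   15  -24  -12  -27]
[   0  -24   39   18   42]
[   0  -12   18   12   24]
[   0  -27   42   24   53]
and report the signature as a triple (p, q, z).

step 0: pivot 1 → sign +
step 1: pivot 15 → sign +
step 2: pivot 3/5 → sign +
step 3: pivot 2 → sign +
step 4: row/col 4 already zero → sign 0
signature = (4, 0, 1)

Answer: (4, 0, 1)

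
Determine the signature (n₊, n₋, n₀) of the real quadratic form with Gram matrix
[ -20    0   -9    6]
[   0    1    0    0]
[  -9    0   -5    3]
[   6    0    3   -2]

Answer: (1, 3, 0)

Derivation:
step 0: pivot -20 → sign −
step 1: pivot 1 → sign +
step 2: pivot -19/20 → sign −
step 3: pivot -2/19 → sign −
signature = (1, 3, 0)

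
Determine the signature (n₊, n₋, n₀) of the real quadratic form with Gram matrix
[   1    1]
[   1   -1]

step 0: pivot 1 → sign +
step 1: pivot -2 → sign −
signature = (1, 1, 0)

Answer: (1, 1, 0)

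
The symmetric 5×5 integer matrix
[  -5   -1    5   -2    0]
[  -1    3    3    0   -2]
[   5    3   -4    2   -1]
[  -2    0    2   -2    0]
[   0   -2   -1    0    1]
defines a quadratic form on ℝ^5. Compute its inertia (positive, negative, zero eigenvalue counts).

Answer: (1, 3, 1)

Derivation:
step 0: pivot -5 → sign −
step 1: pivot 16/5 → sign +
step 2: pivot -1/4 → sign −
step 3: pivot -1 → sign −
step 4: row/col 4 already zero → sign 0
signature = (1, 3, 1)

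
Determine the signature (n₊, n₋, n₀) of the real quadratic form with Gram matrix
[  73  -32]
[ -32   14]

step 0: pivot 73 → sign +
step 1: pivot -2/73 → sign −
signature = (1, 1, 0)

Answer: (1, 1, 0)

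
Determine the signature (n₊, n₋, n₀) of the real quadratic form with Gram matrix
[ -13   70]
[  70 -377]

Answer: (0, 2, 0)

Derivation:
step 0: pivot -13 → sign −
step 1: pivot -1/13 → sign −
signature = (0, 2, 0)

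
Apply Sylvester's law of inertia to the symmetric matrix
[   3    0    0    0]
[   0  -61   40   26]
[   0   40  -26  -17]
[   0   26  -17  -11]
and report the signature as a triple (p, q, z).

Answer: (3, 1, 0)

Derivation:
step 0: pivot 3 → sign +
step 1: pivot -61 → sign −
step 2: pivot 14/61 → sign +
step 3: pivot 1/14 → sign +
signature = (3, 1, 0)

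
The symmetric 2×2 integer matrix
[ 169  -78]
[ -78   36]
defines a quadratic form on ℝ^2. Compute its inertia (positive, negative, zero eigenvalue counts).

Answer: (1, 0, 1)

Derivation:
step 0: pivot 169 → sign +
step 1: row/col 1 already zero → sign 0
signature = (1, 0, 1)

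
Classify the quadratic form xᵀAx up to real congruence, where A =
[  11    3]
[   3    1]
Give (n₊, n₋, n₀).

step 0: pivot 11 → sign +
step 1: pivot 2/11 → sign +
signature = (2, 0, 0)

Answer: (2, 0, 0)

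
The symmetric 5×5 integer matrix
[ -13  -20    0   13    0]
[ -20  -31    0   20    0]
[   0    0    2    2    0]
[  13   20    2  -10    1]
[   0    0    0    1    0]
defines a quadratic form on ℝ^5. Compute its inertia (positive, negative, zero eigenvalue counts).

step 0: pivot -13 → sign −
step 1: pivot -3/13 → sign −
step 2: pivot 2 → sign +
step 3: pivot 1 → sign +
step 4: pivot -1 → sign −
signature = (2, 3, 0)

Answer: (2, 3, 0)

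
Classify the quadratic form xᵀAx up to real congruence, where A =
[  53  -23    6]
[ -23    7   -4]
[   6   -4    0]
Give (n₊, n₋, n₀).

step 0: pivot 53 → sign +
step 1: pivot -158/53 → sign −
step 2: pivot -2/79 → sign −
signature = (1, 2, 0)

Answer: (1, 2, 0)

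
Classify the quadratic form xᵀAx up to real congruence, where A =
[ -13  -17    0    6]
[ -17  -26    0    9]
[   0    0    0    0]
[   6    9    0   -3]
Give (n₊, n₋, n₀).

Answer: (1, 2, 1)

Derivation:
step 0: pivot -13 → sign −
step 1: pivot -49/13 → sign −
step 2: pivot 6/49 → sign +
step 3: row/col 3 already zero → sign 0
signature = (1, 2, 1)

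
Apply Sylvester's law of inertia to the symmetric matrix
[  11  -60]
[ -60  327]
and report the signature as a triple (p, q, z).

Answer: (1, 1, 0)

Derivation:
step 0: pivot 11 → sign +
step 1: pivot -3/11 → sign −
signature = (1, 1, 0)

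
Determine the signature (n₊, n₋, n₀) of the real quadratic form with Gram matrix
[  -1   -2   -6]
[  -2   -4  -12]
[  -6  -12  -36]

step 0: pivot -1 → sign −
step 1: row/col 1 already zero → sign 0
step 2: row/col 2 already zero → sign 0
signature = (0, 1, 2)

Answer: (0, 1, 2)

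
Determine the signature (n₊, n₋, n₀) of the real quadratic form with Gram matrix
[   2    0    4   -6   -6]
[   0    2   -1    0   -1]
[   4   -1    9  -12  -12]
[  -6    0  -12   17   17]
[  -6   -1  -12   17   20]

Answer: (4, 1, 0)

Derivation:
step 0: pivot 2 → sign +
step 1: pivot 2 → sign +
step 2: pivot 1/2 → sign +
step 3: pivot -1 → sign −
step 4: pivot 2 → sign +
signature = (4, 1, 0)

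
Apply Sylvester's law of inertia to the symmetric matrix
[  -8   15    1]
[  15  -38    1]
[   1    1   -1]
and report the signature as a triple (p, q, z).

Answer: (0, 3, 0)

Derivation:
step 0: pivot -8 → sign −
step 1: pivot -79/8 → sign −
step 2: pivot -3/79 → sign −
signature = (0, 3, 0)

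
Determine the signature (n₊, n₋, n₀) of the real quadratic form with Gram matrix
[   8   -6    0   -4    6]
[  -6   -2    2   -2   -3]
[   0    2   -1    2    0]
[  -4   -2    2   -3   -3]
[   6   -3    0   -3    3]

step 0: pivot 8 → sign +
step 1: pivot -13/2 → sign −
step 2: pivot -5/13 → sign −
step 3: pivot -3/5 → sign −
step 4: row/col 4 already zero → sign 0
signature = (1, 3, 1)

Answer: (1, 3, 1)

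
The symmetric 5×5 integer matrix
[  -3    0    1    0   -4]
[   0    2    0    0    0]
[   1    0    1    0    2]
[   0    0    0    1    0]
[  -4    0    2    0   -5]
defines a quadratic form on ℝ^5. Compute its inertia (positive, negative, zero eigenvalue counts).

step 0: pivot -3 → sign −
step 1: pivot 2 → sign +
step 2: pivot 4/3 → sign +
step 3: pivot 1 → sign +
step 4: row/col 4 already zero → sign 0
signature = (3, 1, 1)

Answer: (3, 1, 1)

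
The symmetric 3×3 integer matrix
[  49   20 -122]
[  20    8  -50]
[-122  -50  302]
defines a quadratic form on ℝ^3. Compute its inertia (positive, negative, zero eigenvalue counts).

step 0: pivot 49 → sign +
step 1: pivot -8/49 → sign −
step 2: pivot -3/2 → sign −
signature = (1, 2, 0)

Answer: (1, 2, 0)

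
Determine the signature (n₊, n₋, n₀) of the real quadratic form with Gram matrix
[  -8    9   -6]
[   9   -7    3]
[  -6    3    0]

step 0: pivot -8 → sign −
step 1: pivot 25/8 → sign +
step 2: row/col 2 already zero → sign 0
signature = (1, 1, 1)

Answer: (1, 1, 1)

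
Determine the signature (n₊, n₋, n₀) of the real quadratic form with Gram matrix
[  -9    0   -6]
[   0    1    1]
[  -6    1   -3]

Answer: (1, 1, 1)

Derivation:
step 0: pivot -9 → sign −
step 1: pivot 1 → sign +
step 2: row/col 2 already zero → sign 0
signature = (1, 1, 1)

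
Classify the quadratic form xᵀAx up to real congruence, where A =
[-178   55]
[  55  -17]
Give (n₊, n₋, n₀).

Answer: (0, 2, 0)

Derivation:
step 0: pivot -178 → sign −
step 1: pivot -1/178 → sign −
signature = (0, 2, 0)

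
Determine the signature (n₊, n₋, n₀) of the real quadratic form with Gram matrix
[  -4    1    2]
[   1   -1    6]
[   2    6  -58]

step 0: pivot -4 → sign −
step 1: pivot -3/4 → sign −
step 2: pivot -2/3 → sign −
signature = (0, 3, 0)

Answer: (0, 3, 0)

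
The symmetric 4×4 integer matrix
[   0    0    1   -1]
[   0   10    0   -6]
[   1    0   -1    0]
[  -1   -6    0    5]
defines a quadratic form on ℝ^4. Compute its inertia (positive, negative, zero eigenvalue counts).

Answer: (3, 1, 0)

Derivation:
step 0: pivot 10 → sign +
step 1: pivot -1 → sign −
step 2: pivot 1 → sign +
step 3: pivot 2/5 → sign +
signature = (3, 1, 0)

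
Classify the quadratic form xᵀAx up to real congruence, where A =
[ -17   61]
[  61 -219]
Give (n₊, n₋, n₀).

Answer: (0, 2, 0)

Derivation:
step 0: pivot -17 → sign −
step 1: pivot -2/17 → sign −
signature = (0, 2, 0)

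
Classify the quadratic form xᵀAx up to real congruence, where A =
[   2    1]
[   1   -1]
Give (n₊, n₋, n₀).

Answer: (1, 1, 0)

Derivation:
step 0: pivot 2 → sign +
step 1: pivot -3/2 → sign −
signature = (1, 1, 0)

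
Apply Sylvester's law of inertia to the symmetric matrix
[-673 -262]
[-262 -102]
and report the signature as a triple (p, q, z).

step 0: pivot -673 → sign −
step 1: pivot -2/673 → sign −
signature = (0, 2, 0)

Answer: (0, 2, 0)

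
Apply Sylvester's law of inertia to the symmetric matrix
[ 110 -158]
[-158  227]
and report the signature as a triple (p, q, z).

Answer: (2, 0, 0)

Derivation:
step 0: pivot 110 → sign +
step 1: pivot 3/55 → sign +
signature = (2, 0, 0)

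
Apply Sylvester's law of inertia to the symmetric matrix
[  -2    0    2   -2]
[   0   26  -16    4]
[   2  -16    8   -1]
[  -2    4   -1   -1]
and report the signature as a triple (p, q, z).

step 0: pivot -2 → sign −
step 1: pivot 26 → sign +
step 2: pivot 2/13 → sign +
step 3: pivot -3/2 → sign −
signature = (2, 2, 0)

Answer: (2, 2, 0)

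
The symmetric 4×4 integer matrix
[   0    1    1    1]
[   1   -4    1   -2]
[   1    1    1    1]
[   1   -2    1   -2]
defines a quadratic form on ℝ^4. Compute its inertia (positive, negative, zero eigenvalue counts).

step 0: pivot -4 → sign −
step 1: pivot 1/4 → sign +
step 2: pivot -5 → sign −
step 3: pivot -6/5 → sign −
signature = (1, 3, 0)

Answer: (1, 3, 0)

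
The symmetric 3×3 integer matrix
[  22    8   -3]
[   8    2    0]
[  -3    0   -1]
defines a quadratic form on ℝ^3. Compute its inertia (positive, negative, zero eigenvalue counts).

Answer: (1, 2, 0)

Derivation:
step 0: pivot 22 → sign +
step 1: pivot -10/11 → sign −
step 2: pivot -1/10 → sign −
signature = (1, 2, 0)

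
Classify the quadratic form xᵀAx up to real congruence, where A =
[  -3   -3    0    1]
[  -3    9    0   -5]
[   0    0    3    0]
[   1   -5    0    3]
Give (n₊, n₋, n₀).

Answer: (3, 1, 0)

Derivation:
step 0: pivot -3 → sign −
step 1: pivot 12 → sign +
step 2: pivot 3 → sign +
step 3: pivot 1/3 → sign +
signature = (3, 1, 0)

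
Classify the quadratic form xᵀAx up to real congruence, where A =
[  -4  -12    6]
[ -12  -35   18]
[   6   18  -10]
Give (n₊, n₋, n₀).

step 0: pivot -4 → sign −
step 1: pivot 1 → sign +
step 2: pivot -1 → sign −
signature = (1, 2, 0)

Answer: (1, 2, 0)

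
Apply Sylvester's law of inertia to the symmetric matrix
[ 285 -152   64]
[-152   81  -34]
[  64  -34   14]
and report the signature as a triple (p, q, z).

Answer: (1, 2, 0)

Derivation:
step 0: pivot 285 → sign +
step 1: pivot -1/15 → sign −
step 2: pivot -2/19 → sign −
signature = (1, 2, 0)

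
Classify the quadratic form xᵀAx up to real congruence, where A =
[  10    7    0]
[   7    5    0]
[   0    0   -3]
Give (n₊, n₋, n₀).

Answer: (2, 1, 0)

Derivation:
step 0: pivot 10 → sign +
step 1: pivot 1/10 → sign +
step 2: pivot -3 → sign −
signature = (2, 1, 0)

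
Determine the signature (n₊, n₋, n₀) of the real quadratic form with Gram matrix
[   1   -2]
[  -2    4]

Answer: (1, 0, 1)

Derivation:
step 0: pivot 1 → sign +
step 1: row/col 1 already zero → sign 0
signature = (1, 0, 1)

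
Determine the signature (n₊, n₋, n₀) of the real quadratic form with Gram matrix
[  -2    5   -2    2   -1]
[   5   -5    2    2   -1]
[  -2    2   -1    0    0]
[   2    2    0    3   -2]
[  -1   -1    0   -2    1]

Answer: (2, 3, 0)

Derivation:
step 0: pivot -2 → sign −
step 1: pivot 15/2 → sign +
step 2: pivot -1/5 → sign −
step 3: pivot 5/3 → sign +
step 4: pivot -2/5 → sign −
signature = (2, 3, 0)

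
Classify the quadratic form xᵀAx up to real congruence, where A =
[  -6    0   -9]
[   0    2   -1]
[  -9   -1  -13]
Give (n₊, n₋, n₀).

step 0: pivot -6 → sign −
step 1: pivot 2 → sign +
step 2: row/col 2 already zero → sign 0
signature = (1, 1, 1)

Answer: (1, 1, 1)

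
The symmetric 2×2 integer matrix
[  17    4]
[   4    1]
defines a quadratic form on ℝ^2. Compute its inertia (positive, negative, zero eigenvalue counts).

step 0: pivot 17 → sign +
step 1: pivot 1/17 → sign +
signature = (2, 0, 0)

Answer: (2, 0, 0)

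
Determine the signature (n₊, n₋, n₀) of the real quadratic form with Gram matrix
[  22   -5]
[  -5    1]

Answer: (1, 1, 0)

Derivation:
step 0: pivot 22 → sign +
step 1: pivot -3/22 → sign −
signature = (1, 1, 0)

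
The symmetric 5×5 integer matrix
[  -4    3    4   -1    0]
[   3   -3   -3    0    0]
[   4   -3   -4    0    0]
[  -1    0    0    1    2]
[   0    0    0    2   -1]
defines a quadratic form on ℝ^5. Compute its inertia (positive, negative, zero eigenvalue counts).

step 0: pivot -4 → sign −
step 1: pivot -3/4 → sign −
step 2: pivot 2 → sign +
step 3: pivot -1/2 → sign −
step 4: pivot -1 → sign −
signature = (1, 4, 0)

Answer: (1, 4, 0)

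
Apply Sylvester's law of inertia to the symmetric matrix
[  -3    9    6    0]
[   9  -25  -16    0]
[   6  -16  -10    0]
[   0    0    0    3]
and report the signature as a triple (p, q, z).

Answer: (2, 1, 1)

Derivation:
step 0: pivot -3 → sign −
step 1: pivot 2 → sign +
step 2: pivot 3 → sign +
step 3: row/col 3 already zero → sign 0
signature = (2, 1, 1)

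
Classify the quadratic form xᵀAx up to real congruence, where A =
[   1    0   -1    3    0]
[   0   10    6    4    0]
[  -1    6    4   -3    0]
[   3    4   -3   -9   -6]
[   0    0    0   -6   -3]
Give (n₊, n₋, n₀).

step 0: pivot 1 → sign +
step 1: pivot 10 → sign +
step 2: pivot -3/5 → sign −
step 3: pivot -10 → sign −
step 4: pivot 3/5 → sign +
signature = (3, 2, 0)

Answer: (3, 2, 0)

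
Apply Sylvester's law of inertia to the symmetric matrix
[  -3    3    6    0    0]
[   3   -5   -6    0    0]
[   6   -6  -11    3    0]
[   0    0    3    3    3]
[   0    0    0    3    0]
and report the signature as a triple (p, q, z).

Answer: (2, 3, 0)

Derivation:
step 0: pivot -3 → sign −
step 1: pivot -2 → sign −
step 2: pivot 1 → sign +
step 3: pivot -6 → sign −
step 4: pivot 3/2 → sign +
signature = (2, 3, 0)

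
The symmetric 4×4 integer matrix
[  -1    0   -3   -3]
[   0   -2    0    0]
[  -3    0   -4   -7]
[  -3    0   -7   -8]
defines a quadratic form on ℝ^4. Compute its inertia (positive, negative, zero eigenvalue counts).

Answer: (2, 2, 0)

Derivation:
step 0: pivot -1 → sign −
step 1: pivot -2 → sign −
step 2: pivot 5 → sign +
step 3: pivot 1/5 → sign +
signature = (2, 2, 0)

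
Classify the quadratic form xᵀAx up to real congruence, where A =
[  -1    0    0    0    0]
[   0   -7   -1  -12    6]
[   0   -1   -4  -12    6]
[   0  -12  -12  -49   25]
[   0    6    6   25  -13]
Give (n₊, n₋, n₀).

step 0: pivot -1 → sign −
step 1: pivot -7 → sign −
step 2: pivot -27/7 → sign −
step 3: pivot -1 → sign −
step 4: row/col 4 already zero → sign 0
signature = (0, 4, 1)

Answer: (0, 4, 1)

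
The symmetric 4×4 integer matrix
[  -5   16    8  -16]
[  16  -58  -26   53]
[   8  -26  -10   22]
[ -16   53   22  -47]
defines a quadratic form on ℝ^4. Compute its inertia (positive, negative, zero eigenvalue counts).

Answer: (1, 3, 0)

Derivation:
step 0: pivot -5 → sign −
step 1: pivot -34/5 → sign −
step 2: pivot 48/17 → sign +
step 3: pivot -3/16 → sign −
signature = (1, 3, 0)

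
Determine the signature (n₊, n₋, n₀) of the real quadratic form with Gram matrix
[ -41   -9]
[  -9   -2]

step 0: pivot -41 → sign −
step 1: pivot -1/41 → sign −
signature = (0, 2, 0)

Answer: (0, 2, 0)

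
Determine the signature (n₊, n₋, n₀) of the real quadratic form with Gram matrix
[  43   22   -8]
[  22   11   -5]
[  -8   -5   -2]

Answer: (1, 2, 0)

Derivation:
step 0: pivot 43 → sign +
step 1: pivot -11/43 → sign −
step 2: pivot -3/11 → sign −
signature = (1, 2, 0)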